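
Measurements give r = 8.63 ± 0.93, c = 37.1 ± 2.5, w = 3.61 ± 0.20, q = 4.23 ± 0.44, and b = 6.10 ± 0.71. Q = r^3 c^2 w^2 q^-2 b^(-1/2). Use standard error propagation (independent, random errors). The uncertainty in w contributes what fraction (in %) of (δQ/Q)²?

6.76%

(δQ/Q)² = (3·δr/r)² + (2·δc/c)² + (2·δw/w)² + (-2·δq/q)² + (−½·δb/b)²
  r term: (3×0.108)² = 0.105
  c term: (2×0.0674)² = 0.0182
  w term: (2×0.0554)² = 0.0123
  q term: (-2×0.104)² = 0.0433
  b term: (-0.5×0.116)² = 0.00339
Total = 0.182. Share from w = 0.0123/0.182 = 0.0676.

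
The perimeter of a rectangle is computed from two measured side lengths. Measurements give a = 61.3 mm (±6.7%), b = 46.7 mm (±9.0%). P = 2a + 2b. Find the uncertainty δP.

11.8 mm

P is a linear combination, so absolute uncertainties add in quadrature:
  (2·δa)² = 67.5;  (2·δb)² = 70.7
δP = √(138) = 11.8 mm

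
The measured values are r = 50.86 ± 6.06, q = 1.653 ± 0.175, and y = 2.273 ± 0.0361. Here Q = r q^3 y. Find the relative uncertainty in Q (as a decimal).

Each factor contributes (exponent × relative error)² to (δQ/Q)²:
  (1·δr/r)² = (1×0.119)² = 0.0142;  (3·δq/q)² = (3×0.106)² = 0.101;  (1·δy/y)² = (1×0.0159)² = 0.000252
δQ/Q = √(0.115) = 0.340

0.340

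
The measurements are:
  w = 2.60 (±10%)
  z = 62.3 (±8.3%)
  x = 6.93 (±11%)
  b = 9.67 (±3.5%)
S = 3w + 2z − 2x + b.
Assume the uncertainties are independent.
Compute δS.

10.5

S is a linear combination, so absolute uncertainties add in quadrature:
  (3·δw)² = 0.608;  (2·δz)² = 107;  (2·δx)² = 2.32;  (δb)² = 0.115
δS = √(110) = 10.5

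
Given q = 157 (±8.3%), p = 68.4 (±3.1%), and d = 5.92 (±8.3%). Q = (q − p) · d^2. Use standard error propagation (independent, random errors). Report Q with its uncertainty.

Let u = q − p = 88.6. δu = √(δq² + δp²) = √(170 + 4.50) = 13.2, so δu/u = 0.149.
Q is then a monomial in u, d:
δQ/Q = √((δu/u)² + (2·δd/d)²) = √(0.0222 + 0.0276) = 0.223
Q = 3110, so δQ = 0.223 × 3110 = 693.

3110 ± 693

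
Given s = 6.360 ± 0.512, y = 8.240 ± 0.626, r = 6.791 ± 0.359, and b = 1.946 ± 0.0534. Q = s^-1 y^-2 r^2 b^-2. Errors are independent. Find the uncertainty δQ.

0.00590

Relative error in a monomial: (δQ/Q)² = Σ (nᵢ · δxᵢ/xᵢ)².
  (-1·δs/s)² = (-1×0.0805)² = 0.00648;  (-2·δy/y)² = (-2×0.0760)² = 0.0231;  (2·δr/r)² = (2×0.0529)² = 0.0112;  (-2·δb/b)² = (-2×0.0274)² = 0.00301
δQ/Q = √(0.0438) = 0.209
Q = 0.02820, so δQ = 0.209 × 0.02820 = 0.00590.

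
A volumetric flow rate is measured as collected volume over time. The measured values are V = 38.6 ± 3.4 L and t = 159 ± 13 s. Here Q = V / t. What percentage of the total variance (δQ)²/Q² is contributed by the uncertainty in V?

53.7%

(δQ/Q)² = (1·δV/V)² + (-1·δt/t)²
  V term: (1×0.0881)² = 0.00776
  t term: (-1×0.0818)² = 0.00668
Total = 0.0144. Share from V = 0.00776/0.0144 = 0.537.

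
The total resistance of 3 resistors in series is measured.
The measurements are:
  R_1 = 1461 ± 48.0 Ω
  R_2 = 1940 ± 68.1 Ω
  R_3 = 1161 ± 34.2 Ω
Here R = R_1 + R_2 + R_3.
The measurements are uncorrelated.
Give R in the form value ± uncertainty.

4562 ± 90.1 Ω

Each term contributes (cᵢ δxᵢ)² to (δR)²:
  (δR_1)² = 2300;  (δR_2)² = 4640;  (δR_3)² = 1170
δR = √(8110) = 90.1 Ω
R = 4562 Ω.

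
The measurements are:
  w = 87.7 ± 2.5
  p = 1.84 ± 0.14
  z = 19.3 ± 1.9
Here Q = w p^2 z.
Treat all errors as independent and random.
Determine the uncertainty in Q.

1050

Products/powers → add relative errors in quadrature, weighted by exponent:
  (1·δw/w)² = (1×0.0285)² = 0.000813;  (2·δp/p)² = (2×0.0761)² = 0.0232;  (1·δz/z)² = (1×0.0984)² = 0.00969
δQ/Q = √(0.0337) = 0.183
Q = 5730, so δQ = 0.183 × 5730 = 1050.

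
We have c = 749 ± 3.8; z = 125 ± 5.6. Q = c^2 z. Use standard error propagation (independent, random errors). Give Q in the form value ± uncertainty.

For a monomial Q ∝ c^2, z, fractional errors add in quadrature:
  (2·δc/c)² = (2×0.00507)² = 0.000103;  (1·δz/z)² = (1×0.0448)² = 0.00201
δQ/Q = √(0.00211) = 0.0459
Q = 7.01e+07, so δQ = 0.0459 × 7.01e+07 = 3.22e+06.

(7.01 ± 0.322) × 10^7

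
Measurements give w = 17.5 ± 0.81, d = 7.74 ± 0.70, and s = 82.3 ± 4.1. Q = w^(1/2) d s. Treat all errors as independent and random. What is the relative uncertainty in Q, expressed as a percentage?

10.6%

Each factor contributes (exponent × relative error)² to (δQ/Q)²:
  (½·δw/w)² = (0.5×0.0463)² = 0.000536;  (1·δd/d)² = (1×0.0904)² = 0.00818;  (1·δs/s)² = (1×0.0498)² = 0.00248
δQ/Q = √(0.0112) = 0.106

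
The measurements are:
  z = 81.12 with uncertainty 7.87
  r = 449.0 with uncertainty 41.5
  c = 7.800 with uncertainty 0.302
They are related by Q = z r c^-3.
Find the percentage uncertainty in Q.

17.7%

Products/powers → add relative errors in quadrature, weighted by exponent:
  (1·δz/z)² = (1×0.0970)² = 0.00941;  (1·δr/r)² = (1×0.0924)² = 0.00854;  (-3·δc/c)² = (-3×0.0387)² = 0.0135
δQ/Q = √(0.0314) = 0.177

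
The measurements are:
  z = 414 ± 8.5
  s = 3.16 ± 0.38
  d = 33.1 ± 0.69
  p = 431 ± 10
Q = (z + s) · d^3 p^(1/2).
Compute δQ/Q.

0.0668

Let u = z + s = 417. δu = √(δz² + δs²) = √(72.2 + 0.144) = 8.51, so δu/u = 0.0204.
Q is then a monomial in u, d, p:
δQ/Q = √((δu/u)² + (3·δd/d)² + (½·δp/p)²) = √(0.000416 + 0.00391 + 0.000135) = 0.0668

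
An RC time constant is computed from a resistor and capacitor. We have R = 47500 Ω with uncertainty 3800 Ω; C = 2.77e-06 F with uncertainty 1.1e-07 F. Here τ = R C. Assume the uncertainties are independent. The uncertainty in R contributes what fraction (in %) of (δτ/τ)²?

(δτ/τ)² = (1·δR/R)² + (1·δC/C)²
  R term: (1×0.0800)² = 0.00640
  C term: (1×0.0397)² = 0.00158
Total = 0.00798. Share from R = 0.00640/0.00798 = 0.802.

80.2%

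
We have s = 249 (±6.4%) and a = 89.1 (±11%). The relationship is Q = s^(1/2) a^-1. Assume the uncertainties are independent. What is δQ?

0.0203

Relative error in a monomial: (δQ/Q)² = Σ (nᵢ · δxᵢ/xᵢ)².
  (½·δs/s)² = (0.5×0.0640)² = 0.00102;  (-1·δa/a)² = (-1×0.110)² = 0.0121
δQ/Q = √(0.0131) = 0.115
Q = 0.177, so δQ = 0.115 × 0.177 = 0.0203.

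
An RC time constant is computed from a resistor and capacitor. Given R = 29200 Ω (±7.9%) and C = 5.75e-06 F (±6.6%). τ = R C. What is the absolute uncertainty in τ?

0.0173 s

Since τ is a product/quotient, work with relative uncertainties:
  (1·δR/R)² = (1×0.0790)² = 0.00624;  (1·δC/C)² = (1×0.0660)² = 0.00436
δτ/τ = √(0.0106) = 0.103
τ = 0.168 s, so δτ = 0.103 × 0.168 = 0.0173 s.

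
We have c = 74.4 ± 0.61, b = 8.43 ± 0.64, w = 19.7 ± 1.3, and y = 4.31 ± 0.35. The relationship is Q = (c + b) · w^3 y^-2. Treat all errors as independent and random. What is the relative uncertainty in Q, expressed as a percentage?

Let u = c + b = 82.8. δu = √(δc² + δb²) = √(0.372 + 0.410) = 0.884, so δu/u = 0.0107.
Q is then a monomial in u, w, y:
δQ/Q = √((δu/u)² + (3·δw/w)² + (-2·δy/y)²) = √(0.000114 + 0.0392 + 0.0264) = 0.256

25.6%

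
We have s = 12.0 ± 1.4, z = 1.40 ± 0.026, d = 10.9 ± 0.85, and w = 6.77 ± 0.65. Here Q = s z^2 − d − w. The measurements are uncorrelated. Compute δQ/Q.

0.525

Let p = s·z^2 = 23.5. δp/p = √((1·δs/s)² + (2·δz/z)²) = √(0.0136 + 0.00138) = 0.122, so δp = 2.88.
Q = p − d − w: δQ = √(δp² + δd² + δw²) = √(8.29 + 0.722 + 0.423) = 3.07
Q = 5.85, so δQ/Q = 3.07/5.85 = 0.525.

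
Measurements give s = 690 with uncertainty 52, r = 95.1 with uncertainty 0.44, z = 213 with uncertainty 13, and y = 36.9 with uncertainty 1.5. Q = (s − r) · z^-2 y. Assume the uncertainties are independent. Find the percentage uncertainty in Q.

15.6%

Let u = s − r = 595. δu = √(δs² + δr²) = √(2700 + 0.194) = 52.0, so δu/u = 0.0874.
Q is then a monomial in u, z, y:
δQ/Q = √((δu/u)² + (-2·δz/z)² + (1·δy/y)²) = √(0.00764 + 0.0149 + 0.00165) = 0.156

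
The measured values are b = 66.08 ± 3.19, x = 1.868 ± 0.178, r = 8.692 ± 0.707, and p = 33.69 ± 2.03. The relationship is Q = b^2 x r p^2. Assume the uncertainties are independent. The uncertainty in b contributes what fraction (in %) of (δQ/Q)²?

23.6%

(δQ/Q)² = (2·δb/b)² + (1·δx/x)² + (1·δr/r)² + (2·δp/p)²
  b term: (2×0.0483)² = 0.00932
  x term: (1×0.0953)² = 0.00908
  r term: (1×0.0813)² = 0.00662
  p term: (2×0.0603)² = 0.0145
Total = 0.0395. Share from b = 0.00932/0.0395 = 0.236.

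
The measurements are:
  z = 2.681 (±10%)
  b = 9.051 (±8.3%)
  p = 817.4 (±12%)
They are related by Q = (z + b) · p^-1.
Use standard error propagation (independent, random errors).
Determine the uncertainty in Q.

0.00198

Let u = z + b = 11.73. δu = √(δz² + δb²) = √(0.0719 + 0.564) = 0.798, so δu/u = 0.0680.
Q is then a monomial in u, p:
δQ/Q = √((δu/u)² + (-1·δp/p)²) = √(0.00462 + 0.0144) = 0.138
Q = 0.01435, so δQ = 0.138 × 0.01435 = 0.00198.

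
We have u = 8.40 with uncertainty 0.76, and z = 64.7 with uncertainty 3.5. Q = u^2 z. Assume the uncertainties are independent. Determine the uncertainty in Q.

862

Q is a product of powers, so relative uncertainties combine in quadrature:
  (2·δu/u)² = (2×0.0905)² = 0.0327;  (1·δz/z)² = (1×0.0541)² = 0.00293
δQ/Q = √(0.0357) = 0.189
Q = 4570, so δQ = 0.189 × 4570 = 862.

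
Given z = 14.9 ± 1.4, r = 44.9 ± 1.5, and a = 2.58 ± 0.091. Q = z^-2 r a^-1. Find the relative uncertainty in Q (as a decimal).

0.194

For a monomial Q ∝ z^-2, r, a^-1, fractional errors add in quadrature:
  (-2·δz/z)² = (-2×0.0940)² = 0.0353;  (1·δr/r)² = (1×0.0334)² = 0.00112;  (-1·δa/a)² = (-1×0.0353)² = 0.00124
δQ/Q = √(0.0377) = 0.194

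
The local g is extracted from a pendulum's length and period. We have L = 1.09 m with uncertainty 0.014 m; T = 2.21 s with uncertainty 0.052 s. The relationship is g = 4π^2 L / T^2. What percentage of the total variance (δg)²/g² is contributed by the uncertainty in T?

93.1%

(δg/g)² = (1·δL/L)² + (-2·δT/T)²
  L term: (1×0.0128)² = 0.000165
  T term: (-2×0.0235)² = 0.00221
Total = 0.00238. Share from T = 0.00221/0.00238 = 0.931.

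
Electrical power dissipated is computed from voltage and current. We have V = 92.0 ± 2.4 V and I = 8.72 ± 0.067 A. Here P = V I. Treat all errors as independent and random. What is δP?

Relative error in a monomial: (δP/P)² = Σ (nᵢ · δxᵢ/xᵢ)².
  (1·δV/V)² = (1×0.0261)² = 0.000681;  (1·δI/I)² = (1×0.00768)² = 5.9e-05
δP/P = √(0.000740) = 0.0272
P = 802 W, so δP = 0.0272 × 802 = 21.8 W.

21.8 W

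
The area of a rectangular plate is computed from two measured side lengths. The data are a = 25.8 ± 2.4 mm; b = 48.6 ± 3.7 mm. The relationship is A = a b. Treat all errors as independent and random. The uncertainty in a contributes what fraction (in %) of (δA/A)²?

59.9%

(δA/A)² = (1·δa/a)² + (1·δb/b)²
  a term: (1×0.0930)² = 0.00865
  b term: (1×0.0761)² = 0.00580
Total = 0.0144. Share from a = 0.00865/0.0144 = 0.599.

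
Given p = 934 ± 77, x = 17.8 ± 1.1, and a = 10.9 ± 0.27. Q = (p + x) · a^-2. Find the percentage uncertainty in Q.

9.49%

Let u = p + x = 952. δu = √(δp² + δx²) = √(5930 + 1.21) = 77.0, so δu/u = 0.0809.
Q is then a monomial in u, a:
δQ/Q = √((δu/u)² + (-2·δa/a)²) = √(0.00655 + 0.00245) = 0.0949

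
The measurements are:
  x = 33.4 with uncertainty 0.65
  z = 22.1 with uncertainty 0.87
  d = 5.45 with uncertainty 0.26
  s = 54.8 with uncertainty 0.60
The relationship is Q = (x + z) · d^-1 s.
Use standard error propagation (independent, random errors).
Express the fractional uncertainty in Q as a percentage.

5.27%

Let u = x + z = 55.5. δu = √(δx² + δz²) = √(0.423 + 0.757) = 1.09, so δu/u = 0.0196.
Q is then a monomial in u, d, s:
δQ/Q = √((δu/u)² + (-1·δd/d)² + (1·δs/s)²) = √(0.000383 + 0.00228 + 0.000120) = 0.0527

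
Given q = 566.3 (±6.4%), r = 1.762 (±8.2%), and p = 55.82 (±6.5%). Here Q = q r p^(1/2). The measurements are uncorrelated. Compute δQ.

812

For a monomial Q ∝ q, r, p^(1/2), fractional errors add in quadrature:
  (1·δq/q)² = (1×0.0640)² = 0.00410;  (1·δr/r)² = (1×0.0820)² = 0.00672;  (½·δp/p)² = (0.5×0.0650)² = 0.00106
δQ/Q = √(0.0119) = 0.109
Q = 7455, so δQ = 0.109 × 7455 = 812.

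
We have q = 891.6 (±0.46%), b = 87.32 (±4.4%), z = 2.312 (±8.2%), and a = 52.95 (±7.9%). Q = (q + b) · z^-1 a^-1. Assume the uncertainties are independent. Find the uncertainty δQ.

Let u = q + b = 978.9. δu = √(δq² + δb²) = √(16.8 + 14.8) = 5.62, so δu/u = 0.00574.
Q is then a monomial in u, z, a:
δQ/Q = √((δu/u)² + (-1·δz/z)² + (-1·δa/a)²) = √(3.3e-05 + 0.00672 + 0.00624) = 0.114
Q = 7.996, so δQ = 0.114 × 7.996 = 0.912.

0.912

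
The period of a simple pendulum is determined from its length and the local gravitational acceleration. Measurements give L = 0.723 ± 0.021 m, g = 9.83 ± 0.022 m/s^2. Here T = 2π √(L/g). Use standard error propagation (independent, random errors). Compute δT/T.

For a monomial T ∝ L^(1/2), g^(-1/2), fractional errors add in quadrature:
  (½·δL/L)² = (0.5×0.0290)² = 0.000211;  (−½·δg/g)² = (-0.5×0.00224)² = 1.25e-06
δT/T = √(0.000212) = 0.0146

0.0146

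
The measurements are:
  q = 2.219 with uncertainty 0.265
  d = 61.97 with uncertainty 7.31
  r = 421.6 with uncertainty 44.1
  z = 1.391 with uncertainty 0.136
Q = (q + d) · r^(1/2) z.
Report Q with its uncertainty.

Let u = q + d = 64.19. δu = √(δq² + δd²) = √(0.0702 + 53.4) = 7.31, so δu/u = 0.114.
Q is then a monomial in u, r, z:
δQ/Q = √((δu/u)² + (½·δr/r)² + (1·δz/z)²) = √(0.0130 + 0.00274 + 0.00956) = 0.159
Q = 1833, so δQ = 0.159 × 1833 = 291.

1833 ± 291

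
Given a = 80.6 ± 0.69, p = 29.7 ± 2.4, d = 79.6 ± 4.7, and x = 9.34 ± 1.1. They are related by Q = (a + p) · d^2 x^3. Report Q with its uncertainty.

Let u = a + p = 110. δu = √(δa² + δp²) = √(0.476 + 5.76) = 2.50, so δu/u = 0.0226.
Q is then a monomial in u, d, x:
δQ/Q = √((δu/u)² + (2·δd/d)² + (3·δx/x)²) = √(0.000513 + 0.0139 + 0.125) = 0.373
Q = 5.69e+08, so δQ = 0.373 × 5.69e+08 = 2.13e+08.

(5.69 ± 2.13) × 10^8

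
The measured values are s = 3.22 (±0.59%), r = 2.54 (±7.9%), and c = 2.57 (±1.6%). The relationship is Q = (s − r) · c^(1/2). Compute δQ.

0.323

Let u = s − r = 0.680. δu = √(δs² + δr²) = √(0.000361 + 0.0403) = 0.202, so δu/u = 0.296.
Q is then a monomial in u, c:
δQ/Q = √((δu/u)² + (½·δc/c)²) = √(0.0879 + 6.4e-05) = 0.297
Q = 1.09, so δQ = 0.297 × 1.09 = 0.323.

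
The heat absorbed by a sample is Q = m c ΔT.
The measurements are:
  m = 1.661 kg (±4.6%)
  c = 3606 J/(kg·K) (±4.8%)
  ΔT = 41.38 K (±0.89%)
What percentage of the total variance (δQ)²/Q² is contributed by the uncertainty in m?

(δQ/Q)² = (1·δm/m)² + (1·δc/c)² + (1·δΔT/ΔT)²
  m term: (1×0.0460)² = 0.00212
  c term: (1×0.0480)² = 0.00230
  ΔT term: (1×0.00890)² = 7.92e-05
Total = 0.00450. Share from m = 0.00212/0.00450 = 0.470.

47.0%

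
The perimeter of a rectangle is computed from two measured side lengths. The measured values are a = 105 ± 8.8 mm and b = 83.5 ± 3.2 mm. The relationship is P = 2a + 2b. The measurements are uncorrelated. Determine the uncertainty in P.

Absolute uncertainties add in quadrature for a linear combination:
  (2·δa)² = 310;  (2·δb)² = 41.0
δP = √(351) = 18.7 mm

18.7 mm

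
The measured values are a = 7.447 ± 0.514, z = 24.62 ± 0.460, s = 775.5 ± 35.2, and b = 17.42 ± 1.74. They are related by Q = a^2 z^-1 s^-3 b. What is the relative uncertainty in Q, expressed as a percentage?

Each factor contributes (exponent × relative error)² to (δQ/Q)²:
  (2·δa/a)² = (2×0.0690)² = 0.0191;  (-1·δz/z)² = (-1×0.0187)² = 0.000349;  (-3·δs/s)² = (-3×0.0454)² = 0.0185;  (1·δb/b)² = (1×0.0999)² = 0.00998
δQ/Q = √(0.0479) = 0.219

21.9%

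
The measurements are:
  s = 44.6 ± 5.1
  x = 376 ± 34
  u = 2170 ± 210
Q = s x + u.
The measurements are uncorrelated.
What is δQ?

2450

Let p = s·x = 16800. δp/p = √((1·δs/s)² + (1·δx/x)²) = √(0.0131 + 0.00818) = 0.146, so δp = 2440.
Q = p + u: δQ = √(δp² + δu²) = √(5.98e+06 + 44100) = 2450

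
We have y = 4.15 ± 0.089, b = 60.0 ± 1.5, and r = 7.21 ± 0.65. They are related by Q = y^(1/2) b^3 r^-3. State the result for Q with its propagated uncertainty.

Relative error in a monomial: (δQ/Q)² = Σ (nᵢ · δxᵢ/xᵢ)².
  (½·δy/y)² = (0.5×0.0214)² = 0.000115;  (3·δb/b)² = (3×0.0250)² = 0.00563;  (-3·δr/r)² = (-3×0.0902)² = 0.0731
δQ/Q = √(0.0789) = 0.281
Q = 1170, so δQ = 0.281 × 1170 = 330.

1170 ± 330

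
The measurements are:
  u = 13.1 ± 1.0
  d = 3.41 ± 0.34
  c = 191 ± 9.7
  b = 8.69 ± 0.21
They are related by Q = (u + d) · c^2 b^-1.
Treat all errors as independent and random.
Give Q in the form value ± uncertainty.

69300 ± 8490

Let w = u + d = 16.5. δw = √(δu² + δd²) = √(1.00 + 0.116) = 1.06, so δw/w = 0.0640.
Q is then a monomial in w, c, b:
δQ/Q = √((δw/w)² + (2·δc/c)² + (-1·δb/b)²) = √(0.00409 + 0.0103 + 0.000584) = 0.122
Q = 69300, so δQ = 0.122 × 69300 = 8490.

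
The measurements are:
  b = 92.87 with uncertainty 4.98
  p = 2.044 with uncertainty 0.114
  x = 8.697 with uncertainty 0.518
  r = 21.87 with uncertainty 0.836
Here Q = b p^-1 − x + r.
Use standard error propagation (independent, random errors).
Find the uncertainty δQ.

Let w = b·p^-1 = 45.44. δw/w = √((1·δb/b)² + (-1·δp/p)²) = √(0.00288 + 0.00311) = 0.0774, so δw = 3.52.
Q = w − x + r: δQ = √(δw² + δx² + δr²) = √(12.4 + 0.268 + 0.699) = 3.65

3.65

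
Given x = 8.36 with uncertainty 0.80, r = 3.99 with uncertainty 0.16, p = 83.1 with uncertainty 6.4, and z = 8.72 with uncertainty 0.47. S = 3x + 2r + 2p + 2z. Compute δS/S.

S is a linear combination, so absolute uncertainties add in quadrature:
  (3·δx)² = 5.76;  (2·δr)² = 0.102;  (2·δp)² = 164;  (2·δz)² = 0.884
δS = √(171) = 13.1
S = 217, so δS/S = 13.1/217 = 0.0603.

0.0603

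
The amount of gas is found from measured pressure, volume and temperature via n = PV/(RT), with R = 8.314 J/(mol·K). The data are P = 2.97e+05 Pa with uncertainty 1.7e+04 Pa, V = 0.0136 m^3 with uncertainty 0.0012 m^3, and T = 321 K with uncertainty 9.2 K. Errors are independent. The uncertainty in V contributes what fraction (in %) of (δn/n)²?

65.5%

(δn/n)² = (1·δP/P)² + (1·δV/V)² + (-1·δT/T)²
  P term: (1×0.0572)² = 0.00328
  V term: (1×0.0882)² = 0.00779
  T term: (-1×0.0287)² = 0.000821
Total = 0.0119. Share from V = 0.00779/0.0119 = 0.655.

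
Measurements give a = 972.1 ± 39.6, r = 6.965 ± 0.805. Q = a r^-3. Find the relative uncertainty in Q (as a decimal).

For a monomial Q ∝ a, r^-3, fractional errors add in quadrature:
  (1·δa/a)² = (1×0.0407)² = 0.00166;  (-3·δr/r)² = (-3×0.116)² = 0.120
δQ/Q = √(0.122) = 0.349

0.349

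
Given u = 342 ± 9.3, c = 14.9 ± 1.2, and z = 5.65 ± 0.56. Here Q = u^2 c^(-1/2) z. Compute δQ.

For a monomial Q ∝ u^2, c^(-1/2), z, fractional errors add in quadrature:
  (2·δu/u)² = (2×0.0272)² = 0.00296;  (−½·δc/c)² = (-0.5×0.0805)² = 0.00162;  (1·δz/z)² = (1×0.0991)² = 0.00982
δQ/Q = √(0.0144) = 0.120
Q = 1.71e+05, so δQ = 0.120 × 1.71e+05 = 20500.

20500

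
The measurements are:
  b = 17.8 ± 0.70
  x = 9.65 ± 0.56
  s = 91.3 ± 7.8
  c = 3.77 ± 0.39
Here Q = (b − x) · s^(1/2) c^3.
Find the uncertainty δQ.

Let u = b − x = 8.15. δu = √(δb² + δx²) = √(0.490 + 0.314) = 0.896, so δu/u = 0.110.
Q is then a monomial in u, s, c:
δQ/Q = √((δu/u)² + (½·δs/s)² + (3·δc/c)²) = √(0.0121 + 0.00182 + 0.0963) = 0.332
Q = 4170, so δQ = 0.332 × 4170 = 1390.

1390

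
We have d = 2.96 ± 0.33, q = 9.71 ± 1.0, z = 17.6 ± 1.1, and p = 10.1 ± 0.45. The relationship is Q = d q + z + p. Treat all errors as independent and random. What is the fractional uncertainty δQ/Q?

Let w = d·q = 28.7. δw/w = √((1·δd/d)² + (1·δq/q)²) = √(0.0124 + 0.0106) = 0.152, so δw = 4.36.
Q = w + z + p: δQ = √(δw² + δz² + δp²) = √(19.0 + 1.21 + 0.203) = 4.52
Q = 56.4, so δQ/Q = 4.52/56.4 = 0.0801.

0.0801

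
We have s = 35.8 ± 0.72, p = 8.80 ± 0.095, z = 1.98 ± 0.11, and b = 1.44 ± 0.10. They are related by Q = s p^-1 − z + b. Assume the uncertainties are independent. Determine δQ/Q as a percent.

4.97%

Let w = s·p^-1 = 4.07. δw/w = √((1·δs/s)² + (-1·δp/p)²) = √(0.000404 + 0.000117) = 0.0228, so δw = 0.0929.
Q = w − z + b: δQ = √(δw² + δz² + δb²) = √(0.00862 + 0.0121 + 0.0100) = 0.175
Q = 3.53, so δQ/Q = 0.175/3.53 = 0.0497.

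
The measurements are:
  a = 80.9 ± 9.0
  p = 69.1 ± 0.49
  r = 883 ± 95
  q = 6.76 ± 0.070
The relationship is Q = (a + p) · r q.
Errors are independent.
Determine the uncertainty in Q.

1.11e+05

Let u = a + p = 150. δu = √(δa² + δp²) = √(81.0 + 0.240) = 9.01, so δu/u = 0.0601.
Q is then a monomial in u, r, q:
δQ/Q = √((δu/u)² + (1·δr/r)² + (1·δq/q)²) = √(0.00361 + 0.0116 + 0.000107) = 0.124
Q = 8.95e+05, so δQ = 0.124 × 8.95e+05 = 1.11e+05.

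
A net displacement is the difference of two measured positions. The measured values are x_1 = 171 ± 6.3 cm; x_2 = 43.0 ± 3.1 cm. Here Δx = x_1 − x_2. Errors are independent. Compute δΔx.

7.02 cm

Δx is a linear combination, so absolute uncertainties add in quadrature:
  (δx_1)² = 39.7;  (δx_2)² = 9.61
δΔx = √(49.3) = 7.02 cm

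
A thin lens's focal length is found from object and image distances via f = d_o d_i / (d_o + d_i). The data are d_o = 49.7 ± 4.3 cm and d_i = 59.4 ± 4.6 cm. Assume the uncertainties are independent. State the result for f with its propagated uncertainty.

∂f/∂d_o = (d_i/(d_o+d_i))² = 0.296;  ∂f/∂d_i = (d_o/(d_o+d_i))² = 0.208
δf = √((∂f/∂d_o · δd_o)² + (∂f/∂d_i · δd_i)²) = √(1.62 + 0.911) = 1.59 cm
f = 27.1 cm.

27.1 ± 1.59 cm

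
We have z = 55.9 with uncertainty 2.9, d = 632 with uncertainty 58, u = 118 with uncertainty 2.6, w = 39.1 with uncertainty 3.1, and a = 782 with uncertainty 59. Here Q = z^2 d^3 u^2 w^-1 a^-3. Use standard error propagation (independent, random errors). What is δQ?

2.24e+05

Q is a product of powers, so relative uncertainties combine in quadrature:
  (2·δz/z)² = (2×0.0519)² = 0.0108;  (3·δd/d)² = (3×0.0918)² = 0.0758;  (2·δu/u)² = (2×0.0220)² = 0.00194;  (-1·δw/w)² = (-1×0.0793)² = 0.00629;  (-3·δa/a)² = (-3×0.0754)² = 0.0512
δQ/Q = √(0.146) = 0.382
Q = 5.87e+05, so δQ = 0.382 × 5.87e+05 = 2.24e+05.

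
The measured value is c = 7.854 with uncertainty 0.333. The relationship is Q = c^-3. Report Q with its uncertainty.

0.002064 ± 0.000263

Q ∝ c^-3, so δQ/Q = |-3| · δc/c = 3 × 0.0424 = 0.127.
Q = 0.002064, so δQ = 0.127 × 0.002064 = 0.000263.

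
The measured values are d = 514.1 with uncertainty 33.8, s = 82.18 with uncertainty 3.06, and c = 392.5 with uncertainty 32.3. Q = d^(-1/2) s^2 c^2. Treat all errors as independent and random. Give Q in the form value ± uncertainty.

(4.589 ± 0.843) × 10^7

Q is a product of powers, so relative uncertainties combine in quadrature:
  (−½·δd/d)² = (-0.5×0.0657)² = 0.00108;  (2·δs/s)² = (2×0.0372)² = 0.00555;  (2·δc/c)² = (2×0.0823)² = 0.0271
δQ/Q = √(0.0337) = 0.184
Q = 4.589e+07, so δQ = 0.184 × 4.589e+07 = 8.43e+06.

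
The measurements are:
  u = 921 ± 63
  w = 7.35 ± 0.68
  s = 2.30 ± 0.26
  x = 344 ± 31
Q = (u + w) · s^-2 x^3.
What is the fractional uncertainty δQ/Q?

Let h = u + w = 928. δh = √(δu² + δw²) = √(3970 + 0.462) = 63.0, so δh/h = 0.0679.
Q is then a monomial in h, s, x:
δQ/Q = √((δh/h)² + (-2·δs/s)² + (3·δx/x)²) = √(0.00461 + 0.0511 + 0.0731) = 0.359

0.359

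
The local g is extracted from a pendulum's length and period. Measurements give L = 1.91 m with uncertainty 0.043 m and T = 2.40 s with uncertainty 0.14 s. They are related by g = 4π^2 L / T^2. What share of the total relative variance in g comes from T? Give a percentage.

(δg/g)² = (1·δL/L)² + (-2·δT/T)²
  L term: (1×0.0225)² = 0.000507
  T term: (-2×0.0583)² = 0.0136
Total = 0.0141. Share from T = 0.0136/0.0141 = 0.964.

96.4%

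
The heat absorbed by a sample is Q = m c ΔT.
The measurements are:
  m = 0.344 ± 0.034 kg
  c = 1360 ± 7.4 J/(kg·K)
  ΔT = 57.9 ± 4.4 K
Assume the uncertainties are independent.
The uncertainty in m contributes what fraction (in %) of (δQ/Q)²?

(δQ/Q)² = (1·δm/m)² + (1·δc/c)² + (1·δΔT/ΔT)²
  m term: (1×0.0988)² = 0.00977
  c term: (1×0.00544)² = 2.96e-05
  ΔT term: (1×0.0760)² = 0.00577
Total = 0.0156. Share from m = 0.00977/0.0156 = 0.627.

62.7%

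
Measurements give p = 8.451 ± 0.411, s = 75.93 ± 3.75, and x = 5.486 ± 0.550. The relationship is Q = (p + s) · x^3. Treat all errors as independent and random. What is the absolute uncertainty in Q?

Let u = p + s = 84.38. δu = √(δp² + δs²) = √(0.169 + 14.1) = 3.77, so δu/u = 0.0447.
Q is then a monomial in u, x:
δQ/Q = √((δu/u)² + (3·δx/x)²) = √(0.00200 + 0.0905) = 0.304
Q = 13930, so δQ = 0.304 × 13930 = 4240.

4240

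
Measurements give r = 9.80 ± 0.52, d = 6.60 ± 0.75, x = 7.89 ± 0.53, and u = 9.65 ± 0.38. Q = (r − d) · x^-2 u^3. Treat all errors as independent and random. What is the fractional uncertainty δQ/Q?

Let w = r − d = 3.20. δw = √(δr² + δd²) = √(0.270 + 0.562) = 0.913, so δw/w = 0.285.
Q is then a monomial in w, x, u:
δQ/Q = √((δw/w)² + (-2·δx/x)² + (3·δu/u)²) = √(0.0813 + 0.0180 + 0.0140) = 0.337

0.337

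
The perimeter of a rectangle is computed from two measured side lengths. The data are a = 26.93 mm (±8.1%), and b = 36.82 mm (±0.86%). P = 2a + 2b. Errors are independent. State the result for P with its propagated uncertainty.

Absolute uncertainties add in quadrature for a linear combination:
  (2·δa)² = 19.0;  (2·δb)² = 0.401
δP = √(19.4) = 4.41 mm
P = 127.5 mm.

127.5 ± 4.41 mm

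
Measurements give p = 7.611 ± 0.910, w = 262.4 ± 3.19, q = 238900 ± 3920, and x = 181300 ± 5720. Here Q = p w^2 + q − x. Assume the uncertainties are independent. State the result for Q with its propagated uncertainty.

581600 ± 64300

Let h = p·w^2 = 524000. δh/h = √((1·δp/p)² + (2·δw/w)²) = √(0.0143 + 0.000591) = 0.122, so δh = 63900.
Q = h + q − x: δQ = √(δh² + δq² + δx²) = √(4.09e+09 + 1.54e+07 + 3.27e+07) = 64300
Q = 581600.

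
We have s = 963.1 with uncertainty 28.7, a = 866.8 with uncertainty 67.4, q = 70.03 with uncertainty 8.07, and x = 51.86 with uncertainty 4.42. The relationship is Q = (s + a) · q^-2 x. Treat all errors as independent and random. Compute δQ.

4.82

Let u = s + a = 1830. δu = √(δs² + δa²) = √(824 + 4540) = 73.3, so δu/u = 0.0400.
Q is then a monomial in u, q, x:
δQ/Q = √((δu/u)² + (-2·δq/q)² + (1·δx/x)²) = √(0.00160 + 0.0531 + 0.00726) = 0.249
Q = 19.35, so δQ = 0.249 × 19.35 = 4.82.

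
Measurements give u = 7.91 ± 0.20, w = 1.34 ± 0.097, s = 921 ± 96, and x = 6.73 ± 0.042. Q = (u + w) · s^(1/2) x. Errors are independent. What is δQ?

109

Let h = u + w = 9.25. δh = √(δu² + δw²) = √(0.0400 + 0.00941) = 0.222, so δh/h = 0.0240.
Q is then a monomial in h, s, x:
δQ/Q = √((δh/h)² + (½·δs/s)² + (1·δx/x)²) = √(0.000577 + 0.00272 + 3.89e-05) = 0.0577
Q = 1890, so δQ = 0.0577 × 1890 = 109.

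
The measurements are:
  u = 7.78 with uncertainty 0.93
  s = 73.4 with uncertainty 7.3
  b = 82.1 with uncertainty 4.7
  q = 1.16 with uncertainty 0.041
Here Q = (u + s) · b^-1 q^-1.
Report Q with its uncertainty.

0.852 ± 0.0962

Let w = u + s = 81.2. δw = √(δu² + δs²) = √(0.865 + 53.3) = 7.36, so δw/w = 0.0907.
Q is then a monomial in w, b, q:
δQ/Q = √((δw/w)² + (-1·δb/b)² + (-1·δq/q)²) = √(0.00822 + 0.00328 + 0.00125) = 0.113
Q = 0.852, so δQ = 0.113 × 0.852 = 0.0962.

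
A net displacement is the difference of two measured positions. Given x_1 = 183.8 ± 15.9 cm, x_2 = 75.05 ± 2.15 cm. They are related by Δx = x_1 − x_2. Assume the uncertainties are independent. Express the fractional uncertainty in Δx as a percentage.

14.8%

For a sum/difference, combine absolute errors in quadrature:
  (δx_1)² = 253;  (δx_2)² = 4.62
δΔx = √(257) = 16.0 cm
Δx = 108.8 cm, so δΔx/Δx = 16.0/108.8 = 0.148.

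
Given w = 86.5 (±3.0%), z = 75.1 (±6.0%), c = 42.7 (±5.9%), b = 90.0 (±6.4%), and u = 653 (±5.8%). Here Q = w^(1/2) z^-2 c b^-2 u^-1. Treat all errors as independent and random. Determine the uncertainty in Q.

Since Q is a product/quotient, work with relative uncertainties:
  (½·δw/w)² = (0.5×0.0300)² = 0.000225;  (-2·δz/z)² = (-2×0.0600)² = 0.0144;  (1·δc/c)² = (1×0.0590)² = 0.00348;  (-2·δb/b)² = (-2×0.0640)² = 0.0164;  (-1·δu/u)² = (-1×0.0580)² = 0.00336
δQ/Q = √(0.0379) = 0.195
Q = 1.33e-08, so δQ = 0.195 × 1.33e-08 = 2.59e-09.

2.59e-09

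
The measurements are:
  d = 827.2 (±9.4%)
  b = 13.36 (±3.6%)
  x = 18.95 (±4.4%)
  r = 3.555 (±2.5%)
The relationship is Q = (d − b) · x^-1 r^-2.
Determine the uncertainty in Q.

0.396

Let u = d − b = 813.8. δu = √(δd² + δb²) = √(6050 + 0.231) = 77.8, so δu/u = 0.0955.
Q is then a monomial in u, x, r:
δQ/Q = √((δu/u)² + (-1·δx/x)² + (-2·δr/r)²) = √(0.00913 + 0.00194 + 0.00250) = 0.116
Q = 3.398, so δQ = 0.116 × 3.398 = 0.396.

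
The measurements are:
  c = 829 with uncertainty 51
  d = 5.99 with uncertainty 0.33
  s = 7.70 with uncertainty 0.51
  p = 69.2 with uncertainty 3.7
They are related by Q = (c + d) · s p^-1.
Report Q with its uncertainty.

Let u = c + d = 835. δu = √(δc² + δd²) = √(2600 + 0.109) = 51.0, so δu/u = 0.0611.
Q is then a monomial in u, s, p:
δQ/Q = √((δu/u)² + (1·δs/s)² + (-1·δp/p)²) = √(0.00373 + 0.00439 + 0.00286) = 0.105
Q = 92.9, so δQ = 0.105 × 92.9 = 9.73.

92.9 ± 9.73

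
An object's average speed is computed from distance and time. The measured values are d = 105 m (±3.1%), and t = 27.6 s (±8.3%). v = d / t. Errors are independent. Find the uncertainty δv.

0.337 m/s

Products/powers → add relative errors in quadrature, weighted by exponent:
  (1·δd/d)² = (1×0.0310)² = 0.000961;  (-1·δt/t)² = (-1×0.0830)² = 0.00689
δv/v = √(0.00785) = 0.0886
v = 3.80 m/s, so δv = 0.0886 × 3.80 = 0.337 m/s.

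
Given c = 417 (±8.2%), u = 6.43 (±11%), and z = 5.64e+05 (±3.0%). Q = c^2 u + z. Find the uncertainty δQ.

Let p = c^2·u = 1.12e+06. δp/p = √((2·δc/c)² + (1·δu/u)²) = √(0.0269 + 0.0121) = 0.197, so δp = 2.21e+05.
Q = p + z: δQ = √(δp² + δz²) = √(4.88e+10 + 2.86e+08) = 2.21e+05

2.21e+05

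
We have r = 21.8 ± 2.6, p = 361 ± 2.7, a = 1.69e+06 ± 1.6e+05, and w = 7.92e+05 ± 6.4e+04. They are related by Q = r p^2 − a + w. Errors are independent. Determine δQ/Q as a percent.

19.7%

Let h = r·p^2 = 2.84e+06. δh/h = √((1·δr/r)² + (2·δp/p)²) = √(0.0142 + 0.000224) = 0.120, so δh = 3.41e+05.
Q = h − a + w: δQ = √(δh² + δa² + δw²) = √(1.17e+11 + 2.56e+10 + 4.1e+09) = 3.83e+05
Q = 1.94e+06, so δQ/Q = 3.83e+05/1.94e+06 = 0.197.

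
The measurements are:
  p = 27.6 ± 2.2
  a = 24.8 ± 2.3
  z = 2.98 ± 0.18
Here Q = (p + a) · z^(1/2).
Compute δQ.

6.14

Let u = p + a = 52.4. δu = √(δp² + δa²) = √(4.84 + 5.29) = 3.18, so δu/u = 0.0607.
Q is then a monomial in u, z:
δQ/Q = √((δu/u)² + (½·δz/z)²) = √(0.00369 + 0.000912) = 0.0678
Q = 90.5, so δQ = 0.0678 × 90.5 = 6.14.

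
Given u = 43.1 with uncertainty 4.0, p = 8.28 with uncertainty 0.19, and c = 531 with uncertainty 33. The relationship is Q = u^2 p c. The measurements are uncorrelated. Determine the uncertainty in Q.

1.61e+06

Products/powers → add relative errors in quadrature, weighted by exponent:
  (2·δu/u)² = (2×0.0928)² = 0.0345;  (1·δp/p)² = (1×0.0229)² = 0.000527;  (1·δc/c)² = (1×0.0621)² = 0.00386
δQ/Q = √(0.0388) = 0.197
Q = 8.17e+06, so δQ = 0.197 × 8.17e+06 = 1.61e+06.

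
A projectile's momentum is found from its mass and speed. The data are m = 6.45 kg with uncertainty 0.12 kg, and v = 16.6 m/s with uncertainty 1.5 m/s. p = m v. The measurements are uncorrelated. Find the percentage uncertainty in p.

9.23%

Each factor contributes (exponent × relative error)² to (δp/p)²:
  (1·δm/m)² = (1×0.0186)² = 0.000346;  (1·δv/v)² = (1×0.0904)² = 0.00817
δp/p = √(0.00851) = 0.0923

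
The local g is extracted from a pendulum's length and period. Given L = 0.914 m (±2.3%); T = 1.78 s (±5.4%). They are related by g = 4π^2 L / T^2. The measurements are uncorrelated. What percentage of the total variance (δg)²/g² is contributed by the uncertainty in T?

95.7%

(δg/g)² = (1·δL/L)² + (-2·δT/T)²
  L term: (1×0.0230)² = 0.000529
  T term: (-2×0.0540)² = 0.0117
Total = 0.0122. Share from T = 0.0117/0.0122 = 0.957.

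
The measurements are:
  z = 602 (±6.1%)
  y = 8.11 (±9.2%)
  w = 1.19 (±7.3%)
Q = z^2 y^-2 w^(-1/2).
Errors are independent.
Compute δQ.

Since Q is a product/quotient, work with relative uncertainties:
  (2·δz/z)² = (2×0.0610)² = 0.0149;  (-2·δy/y)² = (-2×0.0920)² = 0.0339;  (−½·δw/w)² = (-0.5×0.0730)² = 0.00133
δQ/Q = √(0.0501) = 0.224
Q = 5050, so δQ = 0.224 × 5050 = 1130.

1130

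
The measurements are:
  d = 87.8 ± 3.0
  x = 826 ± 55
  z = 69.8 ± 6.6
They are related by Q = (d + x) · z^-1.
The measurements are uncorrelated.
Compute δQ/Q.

0.112

Let u = d + x = 914. δu = √(δd² + δx²) = √(9.00 + 3020) = 55.1, so δu/u = 0.0603.
Q is then a monomial in u, z:
δQ/Q = √((δu/u)² + (-1·δz/z)²) = √(0.00363 + 0.00894) = 0.112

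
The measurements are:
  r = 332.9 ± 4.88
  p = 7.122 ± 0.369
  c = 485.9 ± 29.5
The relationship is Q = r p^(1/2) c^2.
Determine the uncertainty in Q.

2.62e+07

Each factor contributes (exponent × relative error)² to (δQ/Q)²:
  (1·δr/r)² = (1×0.0147)² = 0.000215;  (½·δp/p)² = (0.5×0.0518)² = 0.000671;  (2·δc/c)² = (2×0.0607)² = 0.0147
δQ/Q = √(0.0156) = 0.125
Q = 2.098e+08, so δQ = 0.125 × 2.098e+08 = 2.62e+07.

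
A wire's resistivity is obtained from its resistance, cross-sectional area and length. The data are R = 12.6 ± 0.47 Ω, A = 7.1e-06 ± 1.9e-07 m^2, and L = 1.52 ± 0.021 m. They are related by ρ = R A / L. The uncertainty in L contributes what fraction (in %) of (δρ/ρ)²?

8.30%

(δρ/ρ)² = (1·δR/R)² + (1·δA/A)² + (-1·δL/L)²
  R term: (1×0.0373)² = 0.00139
  A term: (1×0.0268)² = 0.000716
  L term: (-1×0.0138)² = 0.000191
Total = 0.00230. Share from L = 0.000191/0.00230 = 0.0830.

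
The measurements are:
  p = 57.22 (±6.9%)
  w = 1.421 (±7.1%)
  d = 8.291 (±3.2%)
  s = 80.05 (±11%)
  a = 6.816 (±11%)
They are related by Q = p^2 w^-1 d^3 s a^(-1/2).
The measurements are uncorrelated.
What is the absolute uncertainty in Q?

Since Q is a product/quotient, work with relative uncertainties:
  (2·δp/p)² = (2×0.0690)² = 0.0190;  (-1·δw/w)² = (-1×0.0710)² = 0.00504;  (3·δd/d)² = (3×0.0320)² = 0.00922;  (1·δs/s)² = (1×0.110)² = 0.0121;  (−½·δa/a)² = (-0.5×0.110)² = 0.00302
δQ/Q = √(0.0484) = 0.220
Q = 4.026e+07, so δQ = 0.220 × 4.026e+07 = 8.86e+06.

8.86e+06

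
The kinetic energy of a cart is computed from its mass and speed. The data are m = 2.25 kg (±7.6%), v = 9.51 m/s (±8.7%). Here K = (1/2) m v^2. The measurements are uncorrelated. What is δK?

Each factor contributes (exponent × relative error)² to (δK/K)²:
  (1·δm/m)² = (1×0.0760)² = 0.00578;  (2·δv/v)² = (2×0.0870)² = 0.0303
δK/K = √(0.0361) = 0.190
K = 102 J, so δK = 0.190 × 102 = 19.3 J.

19.3 J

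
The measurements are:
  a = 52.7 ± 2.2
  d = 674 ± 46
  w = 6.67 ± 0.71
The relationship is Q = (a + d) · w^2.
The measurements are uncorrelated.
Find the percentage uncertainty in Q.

Let u = a + d = 727. δu = √(δa² + δd²) = √(4.84 + 2120) = 46.1, so δu/u = 0.0634.
Q is then a monomial in u, w:
δQ/Q = √((δu/u)² + (2·δw/w)²) = √(0.00402 + 0.0453) = 0.222

22.2%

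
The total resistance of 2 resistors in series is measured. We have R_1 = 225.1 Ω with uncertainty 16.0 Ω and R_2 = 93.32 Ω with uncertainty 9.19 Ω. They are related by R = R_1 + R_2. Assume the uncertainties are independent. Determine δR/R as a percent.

5.79%

Each term contributes (cᵢ δxᵢ)² to (δR)²:
  (δR_1)² = 256;  (δR_2)² = 84.5
δR = √(340) = 18.5 Ω
R = 318.4 Ω, so δR/R = 18.5/318.4 = 0.0579.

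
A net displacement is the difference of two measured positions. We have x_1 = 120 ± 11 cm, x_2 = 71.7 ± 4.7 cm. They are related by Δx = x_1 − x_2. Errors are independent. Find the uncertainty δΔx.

Absolute uncertainties add in quadrature for a linear combination:
  (δx_1)² = 121;  (δx_2)² = 22.1
δΔx = √(143) = 12.0 cm

12.0 cm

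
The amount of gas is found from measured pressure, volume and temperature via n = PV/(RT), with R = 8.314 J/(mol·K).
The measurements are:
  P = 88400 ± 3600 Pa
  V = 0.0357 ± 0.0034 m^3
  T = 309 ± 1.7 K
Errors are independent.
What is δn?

Products/powers → add relative errors in quadrature, weighted by exponent:
  (1·δP/P)² = (1×0.0407)² = 0.00166;  (1·δV/V)² = (1×0.0952)² = 0.00907;  (-1·δT/T)² = (-1×0.00550)² = 3.03e-05
δn/n = √(0.0108) = 0.104
n = 1.23 mol, so δn = 0.104 × 1.23 = 0.127 mol.

0.127 mol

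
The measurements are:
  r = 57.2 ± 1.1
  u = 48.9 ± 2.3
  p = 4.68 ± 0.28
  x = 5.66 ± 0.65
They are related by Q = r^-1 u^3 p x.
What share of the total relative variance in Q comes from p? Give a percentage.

(δQ/Q)² = (-1·δr/r)² + (3·δu/u)² + (1·δp/p)² + (1·δx/x)²
  r term: (-1×0.0192)² = 0.000370
  u term: (3×0.0470)² = 0.0199
  p term: (1×0.0598)² = 0.00358
  x term: (1×0.115)² = 0.0132
Total = 0.0370. Share from p = 0.00358/0.0370 = 0.0966.

9.66%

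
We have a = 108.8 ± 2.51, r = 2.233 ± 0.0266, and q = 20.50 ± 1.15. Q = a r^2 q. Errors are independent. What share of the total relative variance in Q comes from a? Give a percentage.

12.5%

(δQ/Q)² = (1·δa/a)² + (2·δr/r)² + (1·δq/q)²
  a term: (1×0.0231)² = 0.000532
  r term: (2×0.0119)² = 0.000568
  q term: (1×0.0561)² = 0.00315
Total = 0.00425. Share from a = 0.000532/0.00425 = 0.125.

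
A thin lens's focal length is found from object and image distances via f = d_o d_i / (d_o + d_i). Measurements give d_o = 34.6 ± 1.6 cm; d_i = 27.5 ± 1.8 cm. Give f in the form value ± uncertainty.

∂f/∂d_o = (d_i/(d_o+d_i))² = 0.196;  ∂f/∂d_i = (d_o/(d_o+d_i))² = 0.310
δf = √((∂f/∂d_o · δd_o)² + (∂f/∂d_i · δd_i)²) = √(0.0984 + 0.312) = 0.641 cm
f = 15.3 cm.

15.3 ± 0.641 cm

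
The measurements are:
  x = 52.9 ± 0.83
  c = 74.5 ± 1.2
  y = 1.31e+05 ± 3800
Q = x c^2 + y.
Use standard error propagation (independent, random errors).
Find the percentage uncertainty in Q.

Let p = x·c^2 = 2.94e+05. δp/p = √((1·δx/x)² + (2·δc/c)²) = √(0.000246 + 0.00104) = 0.0358, so δp = 10500.
Q = p + y: δQ = √(δp² + δy²) = √(1.11e+08 + 1.44e+07) = 11200
Q = 4.25e+05, so δQ/Q = 11200/4.25e+05 = 0.0263.

2.63%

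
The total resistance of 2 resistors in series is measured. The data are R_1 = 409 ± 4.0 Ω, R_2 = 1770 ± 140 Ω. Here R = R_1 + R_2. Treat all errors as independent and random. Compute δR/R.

For a sum/difference, combine absolute errors in quadrature:
  (δR_1)² = 16.0;  (δR_2)² = 19600
δR = √(19600) = 140 Ω
R = 2180 Ω, so δR/R = 140/2180 = 0.0643.

0.0643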